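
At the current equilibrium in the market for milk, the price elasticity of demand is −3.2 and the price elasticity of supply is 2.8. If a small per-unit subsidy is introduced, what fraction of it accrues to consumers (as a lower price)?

Consumer share = 7/15

For a small subsidy around the equilibrium, the benefit split depends on the relative slopes, which at a point are proportional to the elasticities.
Buyer share = εs/(εs + |εd|) = 2.8/(2.8 + 3.2) = 7/15; seller share = |εd|/(εs + |εd|) = 8/15.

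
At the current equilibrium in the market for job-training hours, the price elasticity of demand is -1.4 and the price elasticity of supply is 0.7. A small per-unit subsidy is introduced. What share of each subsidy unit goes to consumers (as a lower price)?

Consumer share = 1/3

For a small subsidy around the equilibrium, the benefit split depends on the relative slopes, which at a point are proportional to the elasticities.
Buyer share = εs/(εs + |εd|) = 0.7/(0.7 + 1.4) = 1/3; seller share = |εd|/(εs + |εd|) = 2/3.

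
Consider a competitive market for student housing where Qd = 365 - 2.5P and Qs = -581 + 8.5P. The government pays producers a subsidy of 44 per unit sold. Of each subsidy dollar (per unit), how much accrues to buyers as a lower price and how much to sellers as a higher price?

Buyers gain 34 per unit; sellers gain 10 per unit

Pre-subsidy: 365 - 2.5P = -581 + 8.5P gives P* = 86, Q* = 150.
With the subsidy, sellers receive Ps = Pb + 44 for each unit, where Pb is the price buyers pay.
Supply in terms of Pb becomes Qs = -581 + 8.5(Pb + 44) = -207 + 8.5Pb. Setting this equal to demand: 365 - 2.5Pb = -207 + 8.5Pb, so Pb = 52.
Sellers receive Ps = 52 + 44 = 96; Q' = 365 − 2.5·52 = 235.
Buyers' price falls by P* − Pb = 86 − 52 = 34; sellers' price rises by Ps − P* = 96 − 86 = 10.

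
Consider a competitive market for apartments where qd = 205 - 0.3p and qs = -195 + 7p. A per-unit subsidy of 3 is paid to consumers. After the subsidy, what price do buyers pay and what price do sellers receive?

Buyers pay 3790/73; sellers receive 4009/73

Pre-subsidy: 205 - 0.3p = -195 + 7p gives p* = 4000/73, q* = 13765/73.
With the rebate, buyers effectively pay pb = ps − 3, where ps is the price sellers receive.
Demand in terms of ps becomes qd = 205 − 0.3(ps − 3) = 205.9 - 0.3ps. Setting this equal to supply: 205.9 - 0.3ps = -195 + 7ps, so ps = 4009/73.
Buyers pay pb = 4009/73 − 3 = 3790/73; q' = -195 + 7·(4009/73) = 13828/73.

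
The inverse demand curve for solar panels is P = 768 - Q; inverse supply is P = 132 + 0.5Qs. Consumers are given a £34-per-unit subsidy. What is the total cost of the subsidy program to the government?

Government cost = 45560/3

Pre-subsidy: 768 - Q = 132 + 0.5Q gives Q* = 424 and P* = 344.
With the rebate, buyers effectively pay Pb = Ps − 34, where Ps is the price sellers receive.
On the curves, Pb = 768 - Q and Ps = 132 + 0.5Q; the wedge Ps − Pb = 34 gives 132 + 0.5Q − (768 - Q) = 34, so Q' = 1340/3.
Then Pb = 768 − 1·(1340/3) = 964/3 and Ps = 132 + 0.5·(1340/3) = 1066/3.
Government outlay = subsidy × quantity = 34 × 1340/3 = 45560/3.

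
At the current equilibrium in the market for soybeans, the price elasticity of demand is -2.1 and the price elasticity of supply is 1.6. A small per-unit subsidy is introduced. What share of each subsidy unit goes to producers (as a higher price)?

Producer share = 21/37

For a small subsidy around the equilibrium, the benefit split depends on the relative slopes, which at a point are proportional to the elasticities.
Buyer share = εs/(εs + |εd|) = 1.6/(1.6 + 2.1) = 16/37; seller share = |εd|/(εs + |εd|) = 21/37.
So producers capture 21/37 of the subsidy.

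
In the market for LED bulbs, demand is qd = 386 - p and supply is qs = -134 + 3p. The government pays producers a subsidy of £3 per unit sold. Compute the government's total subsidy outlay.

Government cost = £774.75

Pre-subsidy: 386 - p = -134 + 3p gives p* = 130, q* = 256.
With the subsidy, sellers receive ps = pb + 3 for each unit, where pb is the price buyers pay.
Supply in terms of pb becomes qs = -134 + 3(pb + 3) = -125 + 3pb. Setting this equal to demand: 386 - pb = -125 + 3pb, so pb = 127.75.
Sellers receive ps = 127.75 + 3 = 130.75; q' = 386 − 1·127.75 = 258.25.
Government outlay = subsidy × quantity = 3 × 258.25 = 774.75.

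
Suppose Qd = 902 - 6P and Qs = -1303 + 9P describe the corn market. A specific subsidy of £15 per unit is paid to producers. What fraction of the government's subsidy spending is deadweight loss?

Pre-subsidy: 902 - 6P = -1303 + 9P gives P* = 147, Q* = 20.
With the subsidy, sellers receive Ps = Pb + 15 for each unit, where Pb is the price buyers pay.
Supply in terms of Pb becomes Qs = -1303 + 9(Pb + 15) = -1168 + 9Pb. Setting this equal to demand: 902 - 6Pb = -1168 + 9Pb, so Pb = 138.
Sellers receive Ps = 138 + 15 = 153; Q' = 902 − 6·138 = 74.
ΔCS = ½(20 + 74)(147 − 138) = 423; ΔPS = ½(20 + 74)(153 − 147) = 282.
Government spending = 15 × 74 = 1110.
DWL = ½ × 15 × (74 − 20) = 405; fraction = 405 / 1110 = 27/74.

DWL / government spending = 27/74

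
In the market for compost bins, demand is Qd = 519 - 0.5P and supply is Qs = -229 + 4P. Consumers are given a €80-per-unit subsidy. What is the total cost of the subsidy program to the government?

Pre-subsidy: 519 - 0.5P = -229 + 4P gives P* = 1496/9, Q* = 3923/9.
With the rebate, buyers effectively pay Pb = Ps − 80, where Ps is the price sellers receive.
Demand in terms of Ps becomes Qd = 519 − 0.5(Ps − 80) = 559 - 0.5Ps. Setting this equal to supply: 559 - 0.5Ps = -229 + 4Ps, so Ps = 1576/9.
Buyers pay Pb = 1576/9 − 80 = 856/9; Q' = -229 + 4·(1576/9) = 4243/9.
Government outlay = subsidy × quantity = 80 × 4243/9 = 339440/9.

Government cost = 339440/9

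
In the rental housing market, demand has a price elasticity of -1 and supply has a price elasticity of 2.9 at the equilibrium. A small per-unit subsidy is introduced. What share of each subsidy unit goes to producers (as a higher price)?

Producer share = 10/39

For a small subsidy around the equilibrium, the benefit split depends on the relative slopes, which at a point are proportional to the elasticities.
Buyer share = εs/(εs + |εd|) = 2.9/(2.9 + 1) = 29/39; seller share = |εd|/(εs + |εd|) = 10/39.
So producers capture 10/39 of the subsidy.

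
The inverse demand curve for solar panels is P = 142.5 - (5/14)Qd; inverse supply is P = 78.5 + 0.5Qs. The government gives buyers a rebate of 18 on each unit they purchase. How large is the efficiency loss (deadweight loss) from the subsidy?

Pre-subsidy: 142.5 - (5/14)Q = 78.5 + 0.5Q gives Q* = 224/3 and P* = 695/6.
With the rebate, buyers effectively pay Pb = Ps − 18, where Ps is the price sellers receive.
On the curves, Pb = 142.5 - (5/14)Q and Ps = 78.5 + 0.5Q; the wedge Ps − Pb = 18 gives 78.5 + 0.5Q − (142.5 - (5/14)Q) = 18, so Q' = 287/3.
Then Pb = 142.5 − (5/14)·(287/3) = 325/3 and Ps = 78.5 + 0.5·(287/3) = 379/3.
The subsidy expands output by 287/3 − 224/3 = 21 past the efficient level; on those units the gap between marginal cost and willingness to pay runs from 0 up to 18.
DWL = ½ × 18 × 21 = 189.

Deadweight loss = 189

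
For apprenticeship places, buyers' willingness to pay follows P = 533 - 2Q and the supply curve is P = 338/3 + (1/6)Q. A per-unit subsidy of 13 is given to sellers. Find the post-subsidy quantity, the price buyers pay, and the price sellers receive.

Q' = 200; buyers pay 133; sellers receive 146

Pre-subsidy: 533 - 2Q = 338/3 + (1/6)Q gives Q* = 194 and P* = 145.
With the subsidy, sellers receive Ps = Pb + 13 for each unit, where Pb is the price buyers pay.
On the curves, Pb = 533 - 2Q and Ps = 338/3 + (1/6)Q; the wedge Ps − Pb = 13 gives 338/3 + (1/6)Q − (533 - 2Q) = 13, so Q' = 200.
Then Pb = 533 − 2·200 = 133 and Ps = 338/3 + (1/6)·200 = 146.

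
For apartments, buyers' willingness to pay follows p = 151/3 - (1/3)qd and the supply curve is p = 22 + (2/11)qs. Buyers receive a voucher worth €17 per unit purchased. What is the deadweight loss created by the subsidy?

Deadweight loss = €280.5

Pre-subsidy: 151/3 - (1/3)q = 22 + (2/11)q gives q* = 55 and p* = 32.
With the rebate, buyers effectively pay pb = ps − 17, where ps is the price sellers receive.
On the curves, pb = 151/3 - (1/3)q and ps = 22 + (2/11)q; the wedge ps − pb = 17 gives 22 + (2/11)q − (151/3 - (1/3)q) = 17, so q' = 88.
Then pb = 151/3 − (1/3)·88 = 21 and ps = 22 + (2/11)·88 = 38.
The subsidy expands output by 88 − 55 = 33 past the efficient level; on those units the gap between marginal cost and willingness to pay runs from 0 up to 17.
DWL = ½ × 17 × 33 = 280.5.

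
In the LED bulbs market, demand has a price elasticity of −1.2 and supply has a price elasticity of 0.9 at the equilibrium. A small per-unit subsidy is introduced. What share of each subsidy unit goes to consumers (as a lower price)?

For a small subsidy around the equilibrium, the benefit split depends on the relative slopes, which at a point are proportional to the elasticities.
Buyer share = εs/(εs + |εd|) = 0.9/(0.9 + 1.2) = 3/7; seller share = |εd|/(εs + |εd|) = 4/7.

Consumer share = 3/7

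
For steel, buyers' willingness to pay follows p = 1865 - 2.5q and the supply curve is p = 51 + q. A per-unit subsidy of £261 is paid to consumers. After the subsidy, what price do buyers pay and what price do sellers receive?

Buyers pay 2680/7; sellers receive 4507/7

Pre-subsidy: 1865 - 2.5q = 51 + q gives q* = 3628/7 and p* = 3985/7.
With the rebate, buyers effectively pay pb = ps − 261, where ps is the price sellers receive.
On the curves, pb = 1865 - 2.5q and ps = 51 + q; the wedge ps − pb = 261 gives 51 + q − (1865 - 2.5q) = 261, so q' = 4150/7.
Then pb = 1865 − 2.5·(4150/7) = 2680/7 and ps = 51 + 1·(4150/7) = 4507/7.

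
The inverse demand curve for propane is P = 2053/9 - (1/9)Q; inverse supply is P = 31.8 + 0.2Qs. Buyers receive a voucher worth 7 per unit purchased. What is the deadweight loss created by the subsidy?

Pre-subsidy: 2053/9 - (1/9)Q = 31.8 + 0.2Q gives Q* = 631 and P* = 158.
With the rebate, buyers effectively pay Pb = Ps − 7, where Ps is the price sellers receive.
On the curves, Pb = 2053/9 - (1/9)Q and Ps = 31.8 + 0.2Q; the wedge Ps − Pb = 7 gives 31.8 + 0.2Q − (2053/9 - (1/9)Q) = 7, so Q' = 653.5.
Then Pb = 2053/9 − (1/9)·653.5 = 155.5 and Ps = 31.8 + 0.2·653.5 = 162.5.
The subsidy expands output by 653.5 − 631 = 22.5 past the efficient level; on those units the gap between marginal cost and willingness to pay runs from 0 up to 7.
DWL = ½ × 7 × 22.5 = 78.75.

Deadweight loss = 78.75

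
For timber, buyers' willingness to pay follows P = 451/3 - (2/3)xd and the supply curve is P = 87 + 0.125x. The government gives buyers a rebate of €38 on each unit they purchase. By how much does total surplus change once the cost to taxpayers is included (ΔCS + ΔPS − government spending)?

Pre-subsidy: 451/3 - (2/3)x = 87 + 0.125x gives x* = 80 and P* = 97.
With the rebate, buyers effectively pay Pb = Ps − 38, where Ps is the price sellers receive.
On the curves, Pb = 451/3 - (2/3)x and Ps = 87 + 0.125x; the wedge Ps − Pb = 38 gives 87 + 0.125x − (451/3 - (2/3)x) = 38, so x' = 128.
Then Pb = 451/3 − (2/3)·128 = 65 and Ps = 87 + 0.125·128 = 103.
ΔCS = ½(80 + 128)(97 − 65) = 3328; ΔPS = ½(80 + 128)(103 − 97) = 624.
Government spending = 38 × 128 = 4864.
Net change = 3328 + 624 − 4864 = -912. The loss equals the DWL triangle ½·38·48.

Net change in total surplus = -€912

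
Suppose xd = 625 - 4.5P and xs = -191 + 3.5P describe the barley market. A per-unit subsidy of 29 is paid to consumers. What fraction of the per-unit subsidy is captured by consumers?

Consumer share = 0.4375

Pre-subsidy: 625 - 4.5P = -191 + 3.5P gives P* = 102, x* = 166.
With the rebate, buyers effectively pay Pb = Ps − 29, where Ps is the price sellers receive.
Demand in terms of Ps becomes xd = 625 − 4.5(Ps − 29) = 755.5 - 4.5Ps. Setting this equal to supply: 755.5 - 4.5Ps = -191 + 3.5Ps, so Ps = 118.3125.
Buyers pay Pb = 118.3125 − 29 = 89.3125; x' = -191 + 3.5·118.3125 = 223.09375.
Buyers' price falls by P* − Pb = 102 − 89.3125 = 12.6875; sellers' price rises by Ps − P* = 118.3125 − 102 = 16.3125.
So consumers capture 12.6875/29 = 0.4375 of each unit of subsidy.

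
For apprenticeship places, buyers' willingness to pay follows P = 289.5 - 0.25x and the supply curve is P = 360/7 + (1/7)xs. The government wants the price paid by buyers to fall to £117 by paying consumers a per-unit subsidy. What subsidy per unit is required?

At a buyer price of 117, quantity demanded is 1158 − 4·117 = 690.
Sellers supply 690 only when they receive Ps = 360/7 + (1/7)·690 = 150.
s = Ps − Pb = 150 − 117 = 33.

Required subsidy s = £33 per unit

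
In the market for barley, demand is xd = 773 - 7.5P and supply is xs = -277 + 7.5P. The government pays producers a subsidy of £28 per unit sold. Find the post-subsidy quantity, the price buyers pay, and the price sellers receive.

x' = 353; buyers pay £56; sellers receive £84

Pre-subsidy: 773 - 7.5P = -277 + 7.5P gives P* = 70, x* = 248.
With the subsidy, sellers receive Ps = Pb + 28 for each unit, where Pb is the price buyers pay.
Supply in terms of Pb becomes xs = -277 + 7.5(Pb + 28) = -67 + 7.5Pb. Setting this equal to demand: 773 - 7.5Pb = -67 + 7.5Pb, so Pb = 56.
Sellers receive Ps = 56 + 28 = 84; x' = 773 − 7.5·56 = 353.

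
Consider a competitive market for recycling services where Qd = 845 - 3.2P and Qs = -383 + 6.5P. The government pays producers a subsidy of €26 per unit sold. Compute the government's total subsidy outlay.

Government cost = 1250002/97

Pre-subsidy: 845 - 3.2P = -383 + 6.5P gives P* = 12280/97, Q* = 42669/97.
With the subsidy, sellers receive Ps = Pb + 26 for each unit, where Pb is the price buyers pay.
Supply in terms of Pb becomes Qs = -383 + 6.5(Pb + 26) = -214 + 6.5Pb. Setting this equal to demand: 845 - 3.2Pb = -214 + 6.5Pb, so Pb = 10590/97.
Sellers receive Ps = 10590/97 + 26 = 13112/97; Q' = 845 − 3.2·(10590/97) = 48077/97.
Government outlay = subsidy × quantity = 26 × 48077/97 = 1250002/97.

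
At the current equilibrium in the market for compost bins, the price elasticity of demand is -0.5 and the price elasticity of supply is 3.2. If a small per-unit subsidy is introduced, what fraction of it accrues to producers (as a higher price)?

For a small subsidy around the equilibrium, the benefit split depends on the relative slopes, which at a point are proportional to the elasticities.
Buyer share = εs/(εs + |εd|) = 3.2/(3.2 + 0.5) = 32/37; seller share = |εd|/(εs + |εd|) = 5/37.
So producers capture 5/37 of the subsidy.

Producer share = 5/37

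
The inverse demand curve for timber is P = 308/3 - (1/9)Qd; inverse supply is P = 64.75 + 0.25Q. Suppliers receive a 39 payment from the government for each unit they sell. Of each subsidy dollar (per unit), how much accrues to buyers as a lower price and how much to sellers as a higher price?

Buyers gain 12 per unit; sellers gain 27 per unit

Pre-subsidy: 308/3 - (1/9)Q = 64.75 + 0.25Q gives Q* = 105 and P* = 91.
With the subsidy, sellers receive Ps = Pb + 39 for each unit, where Pb is the price buyers pay.
On the curves, Pb = 308/3 - (1/9)Q and Ps = 64.75 + 0.25Q; the wedge Ps − Pb = 39 gives 64.75 + 0.25Q − (308/3 - (1/9)Q) = 39, so Q' = 213.
Then Pb = 308/3 − (1/9)·213 = 79 and Ps = 64.75 + 0.25·213 = 118.
Buyers' price falls by P* − Pb = 91 − 79 = 12; sellers' price rises by Ps − P* = 118 − 91 = 27.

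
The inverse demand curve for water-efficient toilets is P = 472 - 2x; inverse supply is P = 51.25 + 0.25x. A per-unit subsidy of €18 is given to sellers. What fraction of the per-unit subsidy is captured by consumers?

Consumer share = 8/9

Pre-subsidy: 472 - 2x = 51.25 + 0.25x gives x* = 187 and P* = 98.
With the subsidy, sellers receive Ps = Pb + 18 for each unit, where Pb is the price buyers pay.
On the curves, Pb = 472 - 2x and Ps = 51.25 + 0.25x; the wedge Ps − Pb = 18 gives 51.25 + 0.25x − (472 - 2x) = 18, so x' = 195.
Then Pb = 472 − 2·195 = 82 and Ps = 51.25 + 0.25·195 = 100.
Buyers' price falls by P* − Pb = 98 − 82 = 16; sellers' price rises by Ps − P* = 100 − 98 = 2.
So consumers capture 16/18 = 8/9 of each unit of subsidy.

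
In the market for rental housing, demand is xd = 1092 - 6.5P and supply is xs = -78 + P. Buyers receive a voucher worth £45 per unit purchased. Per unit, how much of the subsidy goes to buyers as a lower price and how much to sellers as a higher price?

Pre-subsidy: 1092 - 6.5P = -78 + P gives P* = 156, x* = 78.
With the rebate, buyers effectively pay Pb = Ps − 45, where Ps is the price sellers receive.
Demand in terms of Ps becomes xd = 1092 − 6.5(Ps − 45) = 1384.5 - 6.5Ps. Setting this equal to supply: 1384.5 - 6.5Ps = -78 + Ps, so Ps = 195.
Buyers pay Pb = 195 − 45 = 150; x' = -78 + 1·195 = 117.
Buyers' price falls by P* − Pb = 156 − 150 = 6; sellers' price rises by Ps − P* = 195 − 156 = 39.

Buyers gain £6 per unit; sellers gain £39 per unit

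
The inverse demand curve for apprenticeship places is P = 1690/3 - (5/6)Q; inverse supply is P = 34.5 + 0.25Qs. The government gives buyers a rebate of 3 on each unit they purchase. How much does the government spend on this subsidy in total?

Government cost = 19146/13

Pre-subsidy: 1690/3 - (5/6)Q = 34.5 + 0.25Q gives Q* = 6346/13 and P* = 2035/13.
With the rebate, buyers effectively pay Pb = Ps − 3, where Ps is the price sellers receive.
On the curves, Pb = 1690/3 - (5/6)Q and Ps = 34.5 + 0.25Q; the wedge Ps − Pb = 3 gives 34.5 + 0.25Q − (1690/3 - (5/6)Q) = 3, so Q' = 6382/13.
Then Pb = 1690/3 − (5/6)·(6382/13) = 2005/13 and Ps = 34.5 + 0.25·(6382/13) = 2044/13.
Government outlay = subsidy × quantity = 3 × 6382/13 = 19146/13.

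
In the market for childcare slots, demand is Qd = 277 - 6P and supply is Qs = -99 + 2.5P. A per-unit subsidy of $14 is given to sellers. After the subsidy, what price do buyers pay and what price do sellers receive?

Buyers pay 682/17; sellers receive 920/17

Pre-subsidy: 277 - 6P = -99 + 2.5P gives P* = 752/17, Q* = 197/17.
With the subsidy, sellers receive Ps = Pb + 14 for each unit, where Pb is the price buyers pay.
Supply in terms of Pb becomes Qs = -99 + 2.5(Pb + 14) = -64 + 2.5Pb. Setting this equal to demand: 277 - 6Pb = -64 + 2.5Pb, so Pb = 682/17.
Sellers receive Ps = 682/17 + 14 = 920/17; Q' = 277 − 6·(682/17) = 617/17.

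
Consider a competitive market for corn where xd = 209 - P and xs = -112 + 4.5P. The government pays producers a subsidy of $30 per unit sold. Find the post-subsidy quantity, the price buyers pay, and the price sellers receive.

x' = 1927/11; buyers pay 372/11; sellers receive 702/11

Pre-subsidy: 209 - P = -112 + 4.5P gives P* = 642/11, x* = 1657/11.
With the subsidy, sellers receive Ps = Pb + 30 for each unit, where Pb is the price buyers pay.
Supply in terms of Pb becomes xs = -112 + 4.5(Pb + 30) = 23 + 4.5Pb. Setting this equal to demand: 209 - Pb = 23 + 4.5Pb, so Pb = 372/11.
Sellers receive Ps = 372/11 + 30 = 702/11; x' = 209 − 1·(372/11) = 1927/11.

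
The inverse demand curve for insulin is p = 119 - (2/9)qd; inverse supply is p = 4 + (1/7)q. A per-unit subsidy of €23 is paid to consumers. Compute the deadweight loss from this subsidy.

Pre-subsidy: 119 - (2/9)q = 4 + (1/7)q gives q* = 315 and p* = 49.
With the rebate, buyers effectively pay pb = ps − 23, where ps is the price sellers receive.
On the curves, pb = 119 - (2/9)q and ps = 4 + (1/7)q; the wedge ps − pb = 23 gives 4 + (1/7)q − (119 - (2/9)q) = 23, so q' = 378.
Then pb = 119 − (2/9)·378 = 35 and ps = 4 + (1/7)·378 = 58.
The subsidy expands output by 378 − 315 = 63 past the efficient level; on those units the gap between marginal cost and willingness to pay runs from 0 up to 23.
DWL = ½ × 23 × 63 = 724.5.

Deadweight loss = €724.5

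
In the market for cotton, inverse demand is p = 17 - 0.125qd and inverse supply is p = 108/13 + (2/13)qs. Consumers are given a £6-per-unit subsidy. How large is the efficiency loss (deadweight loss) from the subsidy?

Deadweight loss = 1872/29

Pre-subsidy: 17 - 0.125q = 108/13 + (2/13)q gives q* = 904/29 and p* = 380/29.
With the rebate, buyers effectively pay pb = ps − 6, where ps is the price sellers receive.
On the curves, pb = 17 - 0.125q and ps = 108/13 + (2/13)q; the wedge ps − pb = 6 gives 108/13 + (2/13)q − (17 - 0.125q) = 6, so q' = 1528/29.
Then pb = 17 − 0.125·(1528/29) = 302/29 and ps = 108/13 + (2/13)·(1528/29) = 476/29.
The subsidy expands output by 1528/29 − 904/29 = 624/29 past the efficient level; on those units the gap between marginal cost and willingness to pay runs from 0 up to 6.
DWL = ½ × 6 × 624/29 = 1872/29.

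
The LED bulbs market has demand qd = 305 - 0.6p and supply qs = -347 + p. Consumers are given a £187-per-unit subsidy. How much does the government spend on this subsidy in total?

Government cost = £24426.875

Pre-subsidy: 305 - 0.6p = -347 + p gives p* = 407.5, q* = 60.5.
With the rebate, buyers effectively pay pb = ps − 187, where ps is the price sellers receive.
Demand in terms of ps becomes qd = 305 − 0.6(ps − 187) = 417.2 - 0.6ps. Setting this equal to supply: 417.2 - 0.6ps = -347 + ps, so ps = 477.625.
Buyers pay pb = 477.625 − 187 = 290.625; q' = -347 + 1·477.625 = 130.625.
Government outlay = subsidy × quantity = 187 × 130.625 = 24426.875.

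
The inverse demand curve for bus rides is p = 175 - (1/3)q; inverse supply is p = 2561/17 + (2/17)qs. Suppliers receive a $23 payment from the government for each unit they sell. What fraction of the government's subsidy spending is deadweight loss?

Pre-subsidy: 175 - (1/3)q = 2561/17 + (2/17)q gives q* = 54 and p* = 157.
With the subsidy, sellers receive ps = pb + 23 for each unit, where pb is the price buyers pay.
On the curves, pb = 175 - (1/3)q and ps = 2561/17 + (2/17)q; the wedge ps − pb = 23 gives 2561/17 + (2/17)q − (175 - (1/3)q) = 23, so q' = 105.
Then pb = 175 − (1/3)·105 = 140 and ps = 2561/17 + (2/17)·105 = 163.
ΔCS = ½(54 + 105)(157 − 140) = 1351.5; ΔPS = ½(54 + 105)(163 − 157) = 477.
Government spending = 23 × 105 = 2415.
DWL = ½ × 23 × (105 − 54) = 586.5; fraction = 586.5 / 2415 = 17/70.

DWL / government spending = 17/70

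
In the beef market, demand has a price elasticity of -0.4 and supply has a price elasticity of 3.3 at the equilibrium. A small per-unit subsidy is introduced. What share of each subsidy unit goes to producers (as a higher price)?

For a small subsidy around the equilibrium, the benefit split depends on the relative slopes, which at a point are proportional to the elasticities.
Buyer share = εs/(εs + |εd|) = 3.3/(3.3 + 0.4) = 33/37; seller share = |εd|/(εs + |εd|) = 4/37.
So producers capture 4/37 of the subsidy.

Producer share = 4/37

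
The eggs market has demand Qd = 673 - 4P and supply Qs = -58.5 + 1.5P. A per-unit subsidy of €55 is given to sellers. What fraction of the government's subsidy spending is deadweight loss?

Pre-subsidy: 673 - 4P = -58.5 + 1.5P gives P* = 133, Q* = 141.
With the subsidy, sellers receive Ps = Pb + 55 for each unit, where Pb is the price buyers pay.
Supply in terms of Pb becomes Qs = -58.5 + 1.5(Pb + 55) = 24 + 1.5Pb. Setting this equal to demand: 673 - 4Pb = 24 + 1.5Pb, so Pb = 118.
Sellers receive Ps = 118 + 55 = 173; Q' = 673 − 4·118 = 201.
ΔCS = ½(141 + 201)(133 − 118) = 2565; ΔPS = ½(141 + 201)(173 − 133) = 6840.
Government spending = 55 × 201 = 11055.
DWL = ½ × 55 × (201 − 141) = 1650; fraction = 1650 / 11055 = 10/67.

DWL / government spending = 10/67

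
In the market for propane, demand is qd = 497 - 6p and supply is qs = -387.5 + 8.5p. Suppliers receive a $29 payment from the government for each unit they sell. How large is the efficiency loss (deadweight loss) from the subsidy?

Pre-subsidy: 497 - 6p = -387.5 + 8.5p gives p* = 61, q* = 131.
With the subsidy, sellers receive ps = pb + 29 for each unit, where pb is the price buyers pay.
Supply in terms of pb becomes qs = -387.5 + 8.5(pb + 29) = -141 + 8.5pb. Setting this equal to demand: 497 - 6pb = -141 + 8.5pb, so pb = 44.
Sellers receive ps = 44 + 29 = 73; q' = 497 − 6·44 = 233.
The subsidy expands output by 233 − 131 = 102 past the efficient level; on those units the gap between marginal cost and willingness to pay runs from 0 up to 29.
DWL = ½ × 29 × 102 = 1479.

Deadweight loss = $1479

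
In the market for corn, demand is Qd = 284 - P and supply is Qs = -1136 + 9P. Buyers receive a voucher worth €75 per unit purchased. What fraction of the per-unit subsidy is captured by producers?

Pre-subsidy: 284 - P = -1136 + 9P gives P* = 142, Q* = 142.
With the rebate, buyers effectively pay Pb = Ps − 75, where Ps is the price sellers receive.
Demand in terms of Ps becomes Qd = 284 − 1(Ps − 75) = 359 - Ps. Setting this equal to supply: 359 - Ps = -1136 + 9Ps, so Ps = 149.5.
Buyers pay Pb = 149.5 − 75 = 74.5; Q' = -1136 + 9·149.5 = 209.5.
Buyers' price falls by P* − Pb = 142 − 74.5 = 67.5; sellers' price rises by Ps − P* = 149.5 − 142 = 7.5.
So producers capture 7.5/75 = 0.1 of each unit of subsidy.

Producer share = 0.1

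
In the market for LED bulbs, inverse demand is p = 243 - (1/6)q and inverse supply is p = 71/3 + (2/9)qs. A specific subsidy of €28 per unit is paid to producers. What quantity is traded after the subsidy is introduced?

q' = 636

Pre-subsidy: 243 - (1/6)q = 71/3 + (2/9)q gives q* = 564 and p* = 149.
With the subsidy, sellers receive ps = pb + 28 for each unit, where pb is the price buyers pay.
On the curves, pb = 243 - (1/6)q and ps = 71/3 + (2/9)q; the wedge ps − pb = 28 gives 71/3 + (2/9)q − (243 - (1/6)q) = 28, so q' = 636.
Then pb = 243 − (1/6)·636 = 137 and ps = 71/3 + (2/9)·636 = 165.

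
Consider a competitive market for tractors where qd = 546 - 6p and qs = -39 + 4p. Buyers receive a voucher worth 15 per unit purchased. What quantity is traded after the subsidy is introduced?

Pre-subsidy: 546 - 6p = -39 + 4p gives p* = 58.5, q* = 195.
With the rebate, buyers effectively pay pb = ps − 15, where ps is the price sellers receive.
Demand in terms of ps becomes qd = 546 − 6(ps − 15) = 636 - 6ps. Setting this equal to supply: 636 - 6ps = -39 + 4ps, so ps = 67.5.
Buyers pay pb = 67.5 − 15 = 52.5; q' = -39 + 4·67.5 = 231.

q' = 231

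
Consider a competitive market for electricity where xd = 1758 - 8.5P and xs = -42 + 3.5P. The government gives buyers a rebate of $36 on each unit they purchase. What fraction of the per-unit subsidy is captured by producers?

Producer share = 17/24

Pre-subsidy: 1758 - 8.5P = -42 + 3.5P gives P* = 150, x* = 483.
With the rebate, buyers effectively pay Pb = Ps − 36, where Ps is the price sellers receive.
Demand in terms of Ps becomes xd = 1758 − 8.5(Ps − 36) = 2064 - 8.5Ps. Setting this equal to supply: 2064 - 8.5Ps = -42 + 3.5Ps, so Ps = 175.5.
Buyers pay Pb = 175.5 − 36 = 139.5; x' = -42 + 3.5·175.5 = 572.25.
Buyers' price falls by P* − Pb = 150 − 139.5 = 10.5; sellers' price rises by Ps − P* = 175.5 − 150 = 25.5.
So producers capture 25.5/36 = 17/24 of each unit of subsidy.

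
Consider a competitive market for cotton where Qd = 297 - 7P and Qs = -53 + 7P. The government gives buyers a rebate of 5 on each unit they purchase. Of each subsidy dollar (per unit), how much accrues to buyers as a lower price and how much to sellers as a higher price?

Pre-subsidy: 297 - 7P = -53 + 7P gives P* = 25, Q* = 122.
With the rebate, buyers effectively pay Pb = Ps − 5, where Ps is the price sellers receive.
Demand in terms of Ps becomes Qd = 297 − 7(Ps − 5) = 332 - 7Ps. Setting this equal to supply: 332 - 7Ps = -53 + 7Ps, so Ps = 27.5.
Buyers pay Pb = 27.5 − 5 = 22.5; Q' = -53 + 7·27.5 = 139.5.
Buyers' price falls by P* − Pb = 25 − 22.5 = 2.5; sellers' price rises by Ps − P* = 27.5 − 25 = 2.5.

Buyers gain 2.5 per unit; sellers gain 2.5 per unit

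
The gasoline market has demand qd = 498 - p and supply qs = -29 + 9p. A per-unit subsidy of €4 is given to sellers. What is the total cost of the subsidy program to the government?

Pre-subsidy: 498 - p = -29 + 9p gives p* = 52.7, q* = 445.3.
With the subsidy, sellers receive ps = pb + 4 for each unit, where pb is the price buyers pay.
Supply in terms of pb becomes qs = -29 + 9(pb + 4) = 7 + 9pb. Setting this equal to demand: 498 - pb = 7 + 9pb, so pb = 49.1.
Sellers receive ps = 49.1 + 4 = 53.1; q' = 498 − 1·49.1 = 448.9.
Government outlay = subsidy × quantity = 4 × 448.9 = 1795.6.

Government cost = €1795.6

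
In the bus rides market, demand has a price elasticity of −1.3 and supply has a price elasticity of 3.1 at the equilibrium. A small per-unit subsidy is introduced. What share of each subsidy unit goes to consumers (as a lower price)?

Consumer share = 31/44

For a small subsidy around the equilibrium, the benefit split depends on the relative slopes, which at a point are proportional to the elasticities.
Buyer share = εs/(εs + |εd|) = 3.1/(3.1 + 1.3) = 31/44; seller share = |εd|/(εs + |εd|) = 13/44.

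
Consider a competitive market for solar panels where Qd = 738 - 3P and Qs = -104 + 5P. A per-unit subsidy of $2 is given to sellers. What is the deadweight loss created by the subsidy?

Pre-subsidy: 738 - 3P = -104 + 5P gives P* = 105.25, Q* = 422.25.
With the subsidy, sellers receive Ps = Pb + 2 for each unit, where Pb is the price buyers pay.
Supply in terms of Pb becomes Qs = -104 + 5(Pb + 2) = -94 + 5Pb. Setting this equal to demand: 738 - 3Pb = -94 + 5Pb, so Pb = 104.
Sellers receive Ps = 104 + 2 = 106; Q' = 738 − 3·104 = 426.
The subsidy expands output by 426 − 422.25 = 3.75 past the efficient level; on those units the gap between marginal cost and willingness to pay runs from 0 up to 2.
DWL = ½ × 2 × 3.75 = 3.75.

Deadweight loss = $3.75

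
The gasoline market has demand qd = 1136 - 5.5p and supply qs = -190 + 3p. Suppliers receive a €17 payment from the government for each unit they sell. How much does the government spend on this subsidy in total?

Government cost = €5287

Pre-subsidy: 1136 - 5.5p = -190 + 3p gives p* = 156, q* = 278.
With the subsidy, sellers receive ps = pb + 17 for each unit, where pb is the price buyers pay.
Supply in terms of pb becomes qs = -190 + 3(pb + 17) = -139 + 3pb. Setting this equal to demand: 1136 - 5.5pb = -139 + 3pb, so pb = 150.
Sellers receive ps = 150 + 17 = 167; q' = 1136 − 5.5·150 = 311.
Government outlay = subsidy × quantity = 17 × 311 = 5287.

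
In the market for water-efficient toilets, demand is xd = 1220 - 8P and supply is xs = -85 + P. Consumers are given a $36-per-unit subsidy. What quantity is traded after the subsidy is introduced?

x' = 92

Pre-subsidy: 1220 - 8P = -85 + P gives P* = 145, x* = 60.
With the rebate, buyers effectively pay Pb = Ps − 36, where Ps is the price sellers receive.
Demand in terms of Ps becomes xd = 1220 − 8(Ps − 36) = 1508 - 8Ps. Setting this equal to supply: 1508 - 8Ps = -85 + Ps, so Ps = 177.
Buyers pay Pb = 177 − 36 = 141; x' = -85 + 1·177 = 92.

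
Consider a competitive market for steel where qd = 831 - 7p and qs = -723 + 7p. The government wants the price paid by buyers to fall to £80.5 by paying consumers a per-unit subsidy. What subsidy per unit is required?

Required subsidy s = £61 per unit

At a buyer price of 80.5, quantity demanded is 831 − 7·80.5 = 267.5.
Sellers supply 267.5 only when they receive ps with -723 + 7·ps = 267.5, i.e. ps = 141.5.
s = ps − pb = 141.5 − 80.5 = 61.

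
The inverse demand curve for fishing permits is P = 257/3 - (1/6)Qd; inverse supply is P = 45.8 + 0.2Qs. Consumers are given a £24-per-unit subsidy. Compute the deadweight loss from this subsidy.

Pre-subsidy: 257/3 - (1/6)Q = 45.8 + 0.2Q gives Q* = 1196/11 and P* = 743/11.
With the rebate, buyers effectively pay Pb = Ps − 24, where Ps is the price sellers receive.
On the curves, Pb = 257/3 - (1/6)Q and Ps = 45.8 + 0.2Q; the wedge Ps − Pb = 24 gives 45.8 + 0.2Q − (257/3 - (1/6)Q) = 24, so Q' = 1916/11.
Then Pb = 257/3 − (1/6)·(1916/11) = 623/11 and Ps = 45.8 + 0.2·(1916/11) = 887/11.
The subsidy expands output by 1916/11 − 1196/11 = 720/11 past the efficient level; on those units the gap between marginal cost and willingness to pay runs from 0 up to 24.
DWL = ½ × 24 × 720/11 = 8640/11.

Deadweight loss = 8640/11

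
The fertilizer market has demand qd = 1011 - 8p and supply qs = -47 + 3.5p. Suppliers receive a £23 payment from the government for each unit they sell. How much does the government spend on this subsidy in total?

Government cost = £7613

Pre-subsidy: 1011 - 8p = -47 + 3.5p gives p* = 92, q* = 275.
With the subsidy, sellers receive ps = pb + 23 for each unit, where pb is the price buyers pay.
Supply in terms of pb becomes qs = -47 + 3.5(pb + 23) = 33.5 + 3.5pb. Setting this equal to demand: 1011 - 8pb = 33.5 + 3.5pb, so pb = 85.
Sellers receive ps = 85 + 23 = 108; q' = 1011 − 8·85 = 331.
Government outlay = subsidy × quantity = 23 × 331 = 7613.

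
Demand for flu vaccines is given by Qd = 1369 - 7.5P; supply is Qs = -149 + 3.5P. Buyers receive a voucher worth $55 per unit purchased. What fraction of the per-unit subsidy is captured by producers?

Pre-subsidy: 1369 - 7.5P = -149 + 3.5P gives P* = 138, Q* = 334.
With the rebate, buyers effectively pay Pb = Ps − 55, where Ps is the price sellers receive.
Demand in terms of Ps becomes Qd = 1369 − 7.5(Ps − 55) = 1781.5 - 7.5Ps. Setting this equal to supply: 1781.5 - 7.5Ps = -149 + 3.5Ps, so Ps = 175.5.
Buyers pay Pb = 175.5 − 55 = 120.5; Q' = -149 + 3.5·175.5 = 465.25.
Buyers' price falls by P* − Pb = 138 − 120.5 = 17.5; sellers' price rises by Ps − P* = 175.5 − 138 = 37.5.
So producers capture 37.5/55 = 15/22 of each unit of subsidy.

Producer share = 15/22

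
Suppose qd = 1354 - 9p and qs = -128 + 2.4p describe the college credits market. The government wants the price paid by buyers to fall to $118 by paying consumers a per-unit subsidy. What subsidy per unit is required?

Required subsidy s = $57 per unit

At a buyer price of 118, quantity demanded is 1354 − 9·118 = 292.
Sellers supply 292 only when they receive ps with -128 + 2.4·ps = 292, i.e. ps = 175.
s = ps − pb = 175 − 118 = 57.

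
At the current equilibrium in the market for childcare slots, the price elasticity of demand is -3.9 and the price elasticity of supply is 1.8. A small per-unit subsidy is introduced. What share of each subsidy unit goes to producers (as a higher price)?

For a small subsidy around the equilibrium, the benefit split depends on the relative slopes, which at a point are proportional to the elasticities.
Buyer share = εs/(εs + |εd|) = 1.8/(1.8 + 3.9) = 6/19; seller share = |εd|/(εs + |εd|) = 13/19.
So producers capture 13/19 of the subsidy.

Producer share = 13/19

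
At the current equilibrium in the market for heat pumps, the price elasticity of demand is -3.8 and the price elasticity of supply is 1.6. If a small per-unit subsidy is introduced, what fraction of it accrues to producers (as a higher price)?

Producer share = 19/27

For a small subsidy around the equilibrium, the benefit split depends on the relative slopes, which at a point are proportional to the elasticities.
Buyer share = εs/(εs + |εd|) = 1.6/(1.6 + 3.8) = 8/27; seller share = |εd|/(εs + |εd|) = 19/27.
So producers capture 19/27 of the subsidy.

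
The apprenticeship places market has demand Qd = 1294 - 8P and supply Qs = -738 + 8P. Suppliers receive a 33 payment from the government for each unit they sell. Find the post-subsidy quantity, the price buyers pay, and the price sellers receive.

Pre-subsidy: 1294 - 8P = -738 + 8P gives P* = 127, Q* = 278.
With the subsidy, sellers receive Ps = Pb + 33 for each unit, where Pb is the price buyers pay.
Supply in terms of Pb becomes Qs = -738 + 8(Pb + 33) = -474 + 8Pb. Setting this equal to demand: 1294 - 8Pb = -474 + 8Pb, so Pb = 110.5.
Sellers receive Ps = 110.5 + 33 = 143.5; Q' = 1294 − 8·110.5 = 410.

Q' = 410; buyers pay 110.5; sellers receive 143.5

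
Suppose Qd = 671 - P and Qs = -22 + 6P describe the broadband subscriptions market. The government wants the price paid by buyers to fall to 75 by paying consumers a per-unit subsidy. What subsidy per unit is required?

Required subsidy s = 28 per unit

At a buyer price of 75, quantity demanded is 671 − 1·75 = 596.
Sellers supply 596 only when they receive Ps with -22 + 6·Ps = 596, i.e. Ps = 103.
s = Ps − Pb = 103 − 75 = 28.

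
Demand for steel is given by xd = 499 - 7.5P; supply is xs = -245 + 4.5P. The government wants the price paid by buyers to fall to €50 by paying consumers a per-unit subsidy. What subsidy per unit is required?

At a buyer price of 50, quantity demanded is 499 − 7.5·50 = 124.
Sellers supply 124 only when they receive Ps with -245 + 4.5·Ps = 124, i.e. Ps = 82.
s = Ps − Pb = 82 − 50 = 32.

Required subsidy s = €32 per unit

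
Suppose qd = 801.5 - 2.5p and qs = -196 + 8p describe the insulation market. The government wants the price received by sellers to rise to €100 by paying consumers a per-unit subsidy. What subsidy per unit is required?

At a seller price of 100, quantity supplied is -196 + 8·100 = 604.
Buyers absorb 604 only when they pay pb with 801.5 − 2.5·pb = 604, i.e. pb = 79.
s = ps − pb = 100 − 79 = 21.

Required subsidy s = €21 per unit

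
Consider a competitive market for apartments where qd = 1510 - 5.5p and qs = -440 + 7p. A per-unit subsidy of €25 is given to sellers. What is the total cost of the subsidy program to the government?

Pre-subsidy: 1510 - 5.5p = -440 + 7p gives p* = 156, q* = 652.
With the subsidy, sellers receive ps = pb + 25 for each unit, where pb is the price buyers pay.
Supply in terms of pb becomes qs = -440 + 7(pb + 25) = -265 + 7pb. Setting this equal to demand: 1510 - 5.5pb = -265 + 7pb, so pb = 142.
Sellers receive ps = 142 + 25 = 167; q' = 1510 − 5.5·142 = 729.
Government outlay = subsidy × quantity = 25 × 729 = 18225.

Government cost = €18225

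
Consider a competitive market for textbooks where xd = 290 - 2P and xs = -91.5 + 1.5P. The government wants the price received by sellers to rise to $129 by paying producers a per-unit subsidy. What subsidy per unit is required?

At a seller price of 129, quantity supplied is -91.5 + 1.5·129 = 102.
Buyers absorb 102 only when they pay Pb with 290 − 2·Pb = 102, i.e. Pb = 94.
s = Ps − Pb = 129 − 94 = 35.

Required subsidy s = $35 per unit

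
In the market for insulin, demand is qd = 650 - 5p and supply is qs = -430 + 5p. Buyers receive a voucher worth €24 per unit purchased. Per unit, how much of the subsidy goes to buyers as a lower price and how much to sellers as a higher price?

Buyers gain €12 per unit; sellers gain €12 per unit

Pre-subsidy: 650 - 5p = -430 + 5p gives p* = 108, q* = 110.
With the rebate, buyers effectively pay pb = ps − 24, where ps is the price sellers receive.
Demand in terms of ps becomes qd = 650 − 5(ps − 24) = 770 - 5ps. Setting this equal to supply: 770 - 5ps = -430 + 5ps, so ps = 120.
Buyers pay pb = 120 − 24 = 96; q' = -430 + 5·120 = 170.
Buyers' price falls by p* − pb = 108 − 96 = 12; sellers' price rises by ps − p* = 120 − 108 = 12.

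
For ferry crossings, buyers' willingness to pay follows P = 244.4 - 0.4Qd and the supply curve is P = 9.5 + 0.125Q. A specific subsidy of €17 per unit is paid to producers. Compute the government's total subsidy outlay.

Pre-subsidy: 244.4 - 0.4Q = 9.5 + 0.125Q gives Q* = 3132/7 and P* = 458/7.
With the subsidy, sellers receive Ps = Pb + 17 for each unit, where Pb is the price buyers pay.
On the curves, Pb = 244.4 - 0.4Q and Ps = 9.5 + 0.125Q; the wedge Ps − Pb = 17 gives 9.5 + 0.125Q − (244.4 - 0.4Q) = 17, so Q' = 10076/21.
Then Pb = 244.4 − 0.4·(10076/21) = 1102/21 and Ps = 9.5 + 0.125·(10076/21) = 1459/21.
Government outlay = subsidy × quantity = 17 × 10076/21 = 171292/21.

Government cost = 171292/21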